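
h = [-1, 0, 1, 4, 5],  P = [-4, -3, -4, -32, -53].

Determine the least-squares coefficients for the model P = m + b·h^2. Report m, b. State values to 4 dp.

The normal equations are: 5·m + 43·b = -96;  43·m + 883·b = -1845.
Eliminating b: 883·(row 1) − 43·(row 2) gives 2566·m = 883·(-96) − 43·(-1845) = -5433, so m = -5433/2566.
Then b = ((-1845) − 43·(-5433/2566))/883 = -5097/2566.

m = -2.1173, b = -1.9864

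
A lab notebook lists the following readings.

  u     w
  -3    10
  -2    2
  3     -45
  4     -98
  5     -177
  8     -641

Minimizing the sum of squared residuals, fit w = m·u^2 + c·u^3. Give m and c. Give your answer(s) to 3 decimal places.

m = -2.021, c = -1.001

Setting ∂/∂m … = 0 gives: 5155·m + 36885·c = -47324;  36885·m + 283387·c = -358090.
Eliminating c: 283387·(row 1) − 36885·(row 2) gives 100356760·m = 283387·(-47324) − 36885·(-358090) = -202856738, so m = -14489767/7168340.
Then c = ((-358090) − 36885·(-14489767/7168340))/283387 = -1434403/1433668.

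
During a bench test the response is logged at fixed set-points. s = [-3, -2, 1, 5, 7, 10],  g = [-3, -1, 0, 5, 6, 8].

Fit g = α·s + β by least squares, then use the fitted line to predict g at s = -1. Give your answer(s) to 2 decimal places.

ĝ = -0.87

Forming MᵀM = [[188, 18]; [18, 6]] and Mᵀg = [158, 15]ᵀ gives MᵀM·[α, β]ᵀ = Mᵀg.
Δ = 188·6 − 18² = 804.
α = (158·6 − 18·15)/804 = 113/134; β = (188·15 − 18·158)/804 = -2/67.
At s = -1: ĝ = (113/134)·(-1) + (-2/67)·(1) = -117/134.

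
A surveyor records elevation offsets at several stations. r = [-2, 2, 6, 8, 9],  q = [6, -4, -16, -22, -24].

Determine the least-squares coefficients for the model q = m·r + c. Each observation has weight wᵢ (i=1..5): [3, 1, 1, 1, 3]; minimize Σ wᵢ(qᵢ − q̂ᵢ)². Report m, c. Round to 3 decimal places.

m = -2.752, c = 0.647

Setting ∂/∂m … = 0 gives: 359·m + 37·c = -964;  37·m + 9·c = -96.
det = 359·9 − 37² = 1862.
m = ((-964)·9 − 37·(-96))/1862 = -366/133; c = (359·(-96) − 37·(-964))/1862 = 86/133.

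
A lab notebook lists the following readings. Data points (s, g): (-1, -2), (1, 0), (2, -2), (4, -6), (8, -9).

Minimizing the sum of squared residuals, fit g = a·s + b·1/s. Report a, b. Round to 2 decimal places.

a = -1.26, b = 2.00

Setting ∂/∂a … = 0 gives: 86·a + 5·b = -98;  5·a + (149/64)·b = -13/8.
(Σs·s = 86, Σs·1/s = 5, Σ1/s·1/s = 149/64, Σs·g = -98, Σ1/s·g = -13/8.)
det = 86·(149/64) − 5² = 5607/32.
a = ((-98)·(149/64) − 5·(-13/8))/(5607/32) = -2347/1869; b = (86·(-13/8) − 5·(-98))/(5607/32) = 3736/1869.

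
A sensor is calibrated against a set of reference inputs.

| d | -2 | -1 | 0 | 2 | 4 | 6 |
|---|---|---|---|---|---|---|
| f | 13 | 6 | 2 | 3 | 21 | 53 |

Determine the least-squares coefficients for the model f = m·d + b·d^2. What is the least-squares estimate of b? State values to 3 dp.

XᵀX·[m, b]ᵀ = Xᵀf reads: 61·m + 279·b = 376;  279·m + 1585·b = 2314.
(Σd·d = 61, Σd·d^2 = 279, Σd^2·d^2 = 1585, Σd·f = 376, Σd^2·f = 2314.)
det = 61·1585 − 279² = 18844.
m = (376·1585 − 279·2314)/18844 = -24823/9422; b = (61·2314 − 279·376)/18844 = 18125/9422.

b = 1.924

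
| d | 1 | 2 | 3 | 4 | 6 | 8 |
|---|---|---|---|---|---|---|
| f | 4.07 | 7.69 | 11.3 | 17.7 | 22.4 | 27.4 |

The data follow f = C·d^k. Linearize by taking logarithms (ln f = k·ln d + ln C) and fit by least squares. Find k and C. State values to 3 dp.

k = 0.945, C = 4.125

Linearized form: ln f = k·ln d + ln C. From the 6 transformed points,
Sums: Σln d = 7.0493, Σ(ln d)² = 11.1437, Σln f = 15.1615, Σln d·ln f = 20.5163.
Normal system: [[11.1437, 7.0493]; [7.0493, 6]]·[k, ln C]ᵀ = [20.5163, 15.1615]ᵀ.
Δ = 11.1437·6 − (7.0493)² = 17.1702; k = (20.5163·6 − 7.0493·15.1615)/17.1702 = 0.94466, ln C = (11.1437·15.1615 − 7.0493·20.5163)/17.1702 = 1.41706, so C = exp(1.41706) = 4.12497.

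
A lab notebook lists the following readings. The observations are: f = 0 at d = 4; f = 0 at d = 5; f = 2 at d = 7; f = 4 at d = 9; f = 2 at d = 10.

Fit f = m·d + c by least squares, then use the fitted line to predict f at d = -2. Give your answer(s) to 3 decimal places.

Sums needed: Σd·d = 271, Σd = 35, Σ1 = 5.
For Mᵀf: Σd·f = 70, Σf = 8.
Δ = 271·5 − 35² = 130.
m = (70·5 − 35·8)/130 = 7/13; c = (271·8 − 35·70)/130 = -141/65.
At d = -2: f̂ = (7/13)·(-2) + (-141/65)·(1) = -211/65.

f̂ = -3.246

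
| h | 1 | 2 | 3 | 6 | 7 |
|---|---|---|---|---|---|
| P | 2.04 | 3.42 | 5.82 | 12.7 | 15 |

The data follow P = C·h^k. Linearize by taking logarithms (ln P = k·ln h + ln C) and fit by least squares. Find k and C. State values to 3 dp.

Linearized form: ln P = k·ln h + ln C. From the 5 transformed points,
AᵀA = [[8.6844, 5.5294]; [5.5294, 5]], rhs = [12.6109, 8.9535]ᵀ  (here Σln h = 5.5294, Σ(ln h)² = 8.6844, Σln P = 8.9535, Σln h·ln P = 12.6109).
Solving (det = 12.8473): k = 1.05442, ln C = 0.62464, so C = exp(0.62464) = 1.86758.

k = 1.054, C = 1.868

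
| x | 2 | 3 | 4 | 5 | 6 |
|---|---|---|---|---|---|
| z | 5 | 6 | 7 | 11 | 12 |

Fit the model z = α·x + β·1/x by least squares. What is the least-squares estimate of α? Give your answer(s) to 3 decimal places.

α = 1.960

Entries of AᵀA: Σx·x = 90, Σx·1/x = 5, Σ1/x·1/x = 1769/3600.
And Σx·z = 183, Σ1/x·z = 209/20.
AᵀA·[α, β]ᵀ = Aᵀz becomes [[90, 5]; [5, 1769/3600]]·[α, β]ᵀ = [183, 209/20]ᵀ.
Eliminating β: (1769/3600)·(row 1) − 5·(row 2) gives (769/40)·α = (1769/3600)·183 − 5·(209/20) = 45209/1200, so α = 45209/23070.
Then β = ((209/20) − 5·(45209/23070))/(1769/3600) = 1020/769.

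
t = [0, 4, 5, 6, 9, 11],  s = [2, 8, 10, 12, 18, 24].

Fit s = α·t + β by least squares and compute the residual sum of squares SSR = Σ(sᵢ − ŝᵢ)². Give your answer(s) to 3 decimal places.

SSR = 5.310

Normal-equation sums: Σt·t = 279, Σt = 35, Σ1 = 6.
Right-hand side: Σt·s = 580, Σs = 74.
So XᵀX·[α, β]ᵀ = Xᵀs: [[279, 35]; [35, 6]]·[α, β]ᵀ = [580, 74]ᵀ.
Determinant 279·6 − 35² = 449.
α = (580·6 − 35·74)/449 = 890/449; β = (279·74 − 35·580)/449 = 346/449.
Residuals: 552/449, -314/449, -306/449, -298/449, -274/449, 640/449; SSR = 2384/449.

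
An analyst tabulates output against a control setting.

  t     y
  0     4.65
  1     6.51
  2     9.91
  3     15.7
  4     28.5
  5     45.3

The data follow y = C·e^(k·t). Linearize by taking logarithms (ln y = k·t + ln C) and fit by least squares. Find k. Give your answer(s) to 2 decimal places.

Linearized form: ln y = k·t + ln C. From the 6 transformed points,
Sums: Σt = 15.0000, Σ(t)² = 55.0000, Σln y = 15.6206, Σt·ln y = 47.1876.
Normal system: [[55.0000, 15.0000]; [15.0000, 6]]·[k, ln C]ᵀ = [47.1876, 15.6206]ᵀ.
Slope k = (n·Σt·ln y − Σt·Σln y)/(n·Σ(t)² − (Σt)²) = (6·47.1876 − 15.0000·15.6206)/105.0000 = 0.46491; ln C = (Σln y − k·Σt)/n = 1.44115.

k = 0.46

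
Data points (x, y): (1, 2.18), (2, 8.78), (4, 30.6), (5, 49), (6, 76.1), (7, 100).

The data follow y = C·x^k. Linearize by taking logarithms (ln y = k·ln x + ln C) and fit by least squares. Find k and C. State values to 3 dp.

Taking logs, ln y = k·ln x + ln C, so regress ln y on ln x.
Over the data: Σln x = 7.4265, Σ(ln x)² = 11.9895, Σln y = 19.2018, Σln x·ln y = 29.2352.
Normal system: [[11.9895, 7.4265]; [7.4265, 6]]·[k, ln C]ᵀ = [29.2352, 19.2018]ᵀ.
Δ = 11.9895·6 − (7.4265)² = 16.7835; k = (29.2352·6 − 7.4265·19.2018)/16.7835 = 1.95478, ln C = (11.9895·19.2018 − 7.4265·29.2352)/16.7835 = 0.78077, so C = exp(0.78077) = 2.18314.

k = 1.955, C = 2.183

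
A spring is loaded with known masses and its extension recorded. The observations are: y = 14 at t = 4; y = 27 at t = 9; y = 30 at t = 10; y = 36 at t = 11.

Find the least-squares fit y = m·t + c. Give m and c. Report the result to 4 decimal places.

m = 2.9483, c = 1.6897

AᵀA·[m, c]ᵀ = Aᵀy reads: 318·m + 34·c = 995;  34·m + 4·c = 107.
(Σt·t = 318, Σt = 34, Σ1 = 4, Σt·y = 995, Σy = 107.)
Eliminating c: 4·(row 1) − 34·(row 2) gives 116·m = 4·995 − 34·107 = 342, so m = 171/58.
Then c = (107 − 34·(171/58))/4 = 49/29.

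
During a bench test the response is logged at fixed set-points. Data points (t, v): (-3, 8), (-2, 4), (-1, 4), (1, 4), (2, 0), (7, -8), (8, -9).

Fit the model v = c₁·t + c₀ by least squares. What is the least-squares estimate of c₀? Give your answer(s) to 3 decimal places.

c₀ = 2.969

From the data, Σt·t = 132, Σt = 12, Σ1 = 7.
Moment sums: Σt·v = -160, Σv = 3.
Δ = 132·7 − 12² = 780.
c₁ = ((-160)·7 − 12·3)/780 = -289/195; c₀ = (132·3 − 12·(-160))/780 = 193/65.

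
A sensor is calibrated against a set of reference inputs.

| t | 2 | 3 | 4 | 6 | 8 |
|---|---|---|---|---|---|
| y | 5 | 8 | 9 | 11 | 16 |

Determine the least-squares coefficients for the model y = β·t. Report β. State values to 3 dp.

With design matrix M, MᵀM = [[129]] and Mᵀy = [264]ᵀ.
β = 264/129 = 2.04651.

β = 2.047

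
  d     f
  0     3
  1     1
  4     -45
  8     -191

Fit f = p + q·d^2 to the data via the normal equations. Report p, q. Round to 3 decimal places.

From the data, Σ1 = 4, Σd^2 = 81, Σd^2·d^2 = 4353.
Moment sums: Σf = -232, Σd^2·f = -12943.
So AᵀA·[p, q]ᵀ = Aᵀf: [[4, 81]; [81, 4353]]·[p, q]ᵀ = [-232, -12943]ᵀ.
det = 4·4353 − 81² = 10851.
p = ((-232)·4353 − 81·(-12943))/10851 = 12829/3617; q = (4·(-12943) − 81·(-232))/10851 = -32980/10851.

p = 3.547, q = -3.039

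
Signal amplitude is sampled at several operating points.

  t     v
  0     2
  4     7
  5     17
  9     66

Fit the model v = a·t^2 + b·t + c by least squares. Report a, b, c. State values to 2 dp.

Forming MᵀM = [[7442, 918, 122]; [918, 122, 18]; [122, 18, 4]] and Mᵀv = [5883, 707, 92]ᵀ gives MᵀM·[a, b, c]ᵀ = Mᵀv.
Row-reducing yields a = 11/10, b = -1129/410, c = 151/82.

a = 1.10, b = -2.75, c = 1.84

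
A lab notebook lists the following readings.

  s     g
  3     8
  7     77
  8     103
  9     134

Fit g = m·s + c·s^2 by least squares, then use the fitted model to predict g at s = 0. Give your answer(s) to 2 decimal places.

ĝ = 0.00

Setting ∂/∂m … = 0 gives: 203·m + 1611·c = 2593;  1611·m + 13139·c = 21291.
det = 203·13139 − 1611² = 71896.
m = (2593·13139 − 1611·21291)/71896 = -115187/35948; c = (203·21291 − 1611·2593)/71896 = 72375/35948.
At s = 0: ĝ = (-115187/35948)·(0) + (72375/35948)·(0) = 0.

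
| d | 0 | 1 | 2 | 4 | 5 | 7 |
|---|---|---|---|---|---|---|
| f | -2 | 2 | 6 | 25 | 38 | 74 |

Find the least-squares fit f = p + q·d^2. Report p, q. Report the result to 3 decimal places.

From the data, Σ1 = 6, Σd^2 = 95, Σd^2·d^2 = 3299.
Right-hand side: Σf = 143, Σd^2·f = 5002.
det = 6·3299 − 95² = 10769.
p = (143·3299 − 95·5002)/10769 = -3433/10769; q = (6·5002 − 95·143)/10769 = 16427/10769.

p = -0.319, q = 1.525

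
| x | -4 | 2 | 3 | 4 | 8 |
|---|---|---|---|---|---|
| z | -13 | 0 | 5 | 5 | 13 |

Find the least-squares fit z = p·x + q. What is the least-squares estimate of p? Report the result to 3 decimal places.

Setting ∂/∂p … = 0 gives: 109·p + 13·q = 191;  13·p + 5·q = 10.
(Σx·x = 109, Σx = 13, Σ1 = 5, Σx·z = 191, Σz = 10.)
det = 109·5 − 13² = 376.
p = (191·5 − 13·10)/376 = 825/376; q = (109·10 − 13·191)/376 = -1393/376.

p = 2.194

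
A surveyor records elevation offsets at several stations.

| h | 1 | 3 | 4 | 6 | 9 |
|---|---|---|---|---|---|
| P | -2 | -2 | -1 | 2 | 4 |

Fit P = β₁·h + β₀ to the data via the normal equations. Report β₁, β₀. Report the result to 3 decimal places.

Normal-equation sums: Σh·h = 143, Σh = 23, Σ1 = 5.
For AᵀP: Σh·P = 36, ΣP = 1.
AᵀA·[β₁, β₀]ᵀ = AᵀP becomes [[143, 23]; [23, 5]]·[β₁, β₀]ᵀ = [36, 1]ᵀ.
det = 143·5 − 23² = 186.
β₁ = (36·5 − 23·1)/186 = 157/186; β₀ = (143·1 − 23·36)/186 = -685/186.

β₁ = 0.844, β₀ = -3.683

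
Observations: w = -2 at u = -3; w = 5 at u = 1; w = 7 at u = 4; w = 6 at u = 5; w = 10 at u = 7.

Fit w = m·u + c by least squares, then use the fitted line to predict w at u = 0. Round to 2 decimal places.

Compute the Gram sums: Σu·u = 100, Σu = 14, Σ1 = 5.
And Σu·w = 139, Σw = 26.
Normal equations: [[100, 14]; [14, 5]]·[m, c]ᵀ = [139, 26]ᵀ.
Determinant 100·5 − 14² = 304.
m = (139·5 − 14·26)/304 = 331/304; c = (100·26 − 14·139)/304 = 327/152.
At u = 0: ŵ = (331/304)·(0) + (327/152)·(1) = 327/152.

ŵ = 2.15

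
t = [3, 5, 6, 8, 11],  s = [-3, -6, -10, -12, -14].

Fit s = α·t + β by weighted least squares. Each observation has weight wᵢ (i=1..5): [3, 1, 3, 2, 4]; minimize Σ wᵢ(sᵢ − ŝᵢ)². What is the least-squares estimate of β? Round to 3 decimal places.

β = -0.229

XᵀWX·[α, β]ᵀ = XᵀWs reads: 772·α + 92·β = -1045;  92·α + 13·β = -125.
Determinant 772·13 − 92² = 1572.
α = ((-1045)·13 − 92·(-125))/1572 = -695/524; β = (772·(-125) − 92·(-1045))/1572 = -30/131.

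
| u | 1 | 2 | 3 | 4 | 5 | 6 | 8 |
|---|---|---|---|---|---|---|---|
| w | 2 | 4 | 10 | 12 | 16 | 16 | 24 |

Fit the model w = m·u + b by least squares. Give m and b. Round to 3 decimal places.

m = 3.098, b = -0.836

Normal-equation sums: Σu·u = 155, Σu = 29, Σ1 = 7.
For Aᵀw: Σu·w = 456, Σw = 84.
AᵀA·[m, b]ᵀ = Aᵀw becomes [[155, 29]; [29, 7]]·[m, b]ᵀ = [456, 84]ᵀ.
Determinant 155·7 − 29² = 244.
m = (456·7 − 29·84)/244 = 189/61; b = (155·84 − 29·456)/244 = -51/61.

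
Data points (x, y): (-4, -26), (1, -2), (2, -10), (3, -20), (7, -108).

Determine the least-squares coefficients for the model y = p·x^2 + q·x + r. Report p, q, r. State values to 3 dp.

p = -2.046, q = -1.301, r = 1.463

Sums needed: Σx^2·x^2 = 2755, Σx^2·x = 315, Σx^2 = 79, Σx·x = 79, Σx = 9, Σ1 = 5.
Moment sums: Σx^2·y = -5930, Σx·y = -734, Σy = -166.
Normal equations: [[2755, 315, 79]; [315, 79, 9]; [79, 9, 5]]·[p, q, r]ᵀ = [-5930, -734, -166]ᵀ.
Solving the 3×3 system (Gaussian elimination) gives p = -165612/80959, q = -105344/80959, r = 118450/80959.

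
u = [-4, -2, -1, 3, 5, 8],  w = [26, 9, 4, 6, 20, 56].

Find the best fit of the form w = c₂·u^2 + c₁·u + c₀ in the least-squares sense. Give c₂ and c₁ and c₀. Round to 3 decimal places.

From the data, Σu^2·u^2 = 5075, Σu^2·u = 591, Σu^2 = 119, Σu·u = 119, Σu = 9, Σ1 = 6.
And Σu^2·w = 4594, Σu·w = 440, Σw = 121.
Solving the 3×3 system (Gaussian elimination) gives c₂ = 46820/43597, c₁ = -76241/43597, c₀ = 64971/43597.

c₂ = 1.074, c₁ = -1.749, c₀ = 1.490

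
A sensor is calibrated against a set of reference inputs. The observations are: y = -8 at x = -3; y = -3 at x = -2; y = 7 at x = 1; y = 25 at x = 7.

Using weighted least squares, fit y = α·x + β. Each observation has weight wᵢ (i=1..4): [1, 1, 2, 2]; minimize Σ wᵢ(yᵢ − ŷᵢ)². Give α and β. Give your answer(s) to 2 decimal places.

Compute the Gram sums: Σwᵢ·x·x = 113, Σwᵢ·x = 11, Σwᵢ·1 = 6.
Moment sums: Σwᵢ·x·y = 394, Σwᵢ·y = 53.
AᵀWA·[α, β]ᵀ = AᵀWy becomes [[113, 11]; [11, 6]]·[α, β]ᵀ = [394, 53]ᵀ.
Eliminating β: 6·(row 1) − 11·(row 2) gives 557·α = 6·394 − 11·53 = 1781, so α = 1781/557.
Then β = (53 − 11·(1781/557))/6 = 1655/557.

α = 3.20, β = 2.97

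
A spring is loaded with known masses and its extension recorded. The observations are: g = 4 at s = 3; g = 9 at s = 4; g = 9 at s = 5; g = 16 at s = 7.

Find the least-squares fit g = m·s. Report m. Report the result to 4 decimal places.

m = 2.0707

Normal-equation sums: Σs·s = 99.
Moment sums: Σs·g = 205.
So MᵀM·[m]ᵀ = Mᵀg: [[99]]·[m]ᵀ = [205]ᵀ.
Hence m = 205 / 99 ≈ 2.07071.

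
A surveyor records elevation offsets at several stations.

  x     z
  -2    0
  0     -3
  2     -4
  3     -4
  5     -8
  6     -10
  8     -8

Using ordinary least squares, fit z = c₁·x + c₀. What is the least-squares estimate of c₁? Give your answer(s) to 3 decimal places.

c₁ = -0.929

AᵀA·[c₁, c₀]ᵀ = Aᵀz reads: 142·c₁ + 22·c₀ = -184;  22·c₁ + 7·c₀ = -37.
Δ = 142·7 − 22² = 510.
c₁ = ((-184)·7 − 22·(-37))/510 = -79/85; c₀ = (142·(-37) − 22·(-184))/510 = -201/85.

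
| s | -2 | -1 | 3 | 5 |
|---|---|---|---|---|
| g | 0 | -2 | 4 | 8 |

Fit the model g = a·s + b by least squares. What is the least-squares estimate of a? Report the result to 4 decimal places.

a = 1.2672

Compute the Gram sums: Σs·s = 39, Σs = 5, Σ1 = 4.
Moment sums: Σs·g = 54, Σg = 10.
AᵀA·[a, b]ᵀ = Aᵀg becomes [[39, 5]; [5, 4]]·[a, b]ᵀ = [54, 10]ᵀ.
Determinant 39·4 − 5² = 131.
a = (54·4 − 5·10)/131 = 166/131; b = (39·10 − 5·54)/131 = 120/131.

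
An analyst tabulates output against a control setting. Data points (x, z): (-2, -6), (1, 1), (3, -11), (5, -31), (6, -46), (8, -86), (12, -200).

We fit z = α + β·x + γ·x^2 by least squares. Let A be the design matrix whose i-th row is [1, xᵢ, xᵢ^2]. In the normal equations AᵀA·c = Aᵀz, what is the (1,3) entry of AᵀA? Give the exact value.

283

Row 1 ↔ basis 1, column 3 ↔ basis x^2, so (AᵀA)_{1,3} = Σᵢ x^2 = (1)·(4) + (1)·(1) + (1)·(9) + (1)·(25) + (1)·(36) + (1)·(64) + (1)·(144) = 283.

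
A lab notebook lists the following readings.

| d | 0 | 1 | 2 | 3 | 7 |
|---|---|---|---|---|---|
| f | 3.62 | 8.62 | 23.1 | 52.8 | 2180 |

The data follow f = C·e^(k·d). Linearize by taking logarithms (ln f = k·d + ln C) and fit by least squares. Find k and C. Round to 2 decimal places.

k = 0.92, C = 3.55

Linearized form: ln f = k·d + ln C. From the 5 transformed points,
AᵀA = [[63.0000, 13.0000]; [13.0000, 5]], rhs = [74.1428, 18.2340]ᵀ  (here Σd = 13.0000, Σ(d)² = 63.0000, Σln f = 18.2340, Σd·ln f = 74.1428).
Solving (det = 146.0000): k = 0.91556, ln C = 1.26633, so C = exp(1.26633) = 3.54780.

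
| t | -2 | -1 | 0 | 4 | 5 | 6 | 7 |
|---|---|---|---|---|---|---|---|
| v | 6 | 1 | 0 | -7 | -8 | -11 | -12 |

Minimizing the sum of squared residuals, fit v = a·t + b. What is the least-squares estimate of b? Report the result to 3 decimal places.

The normal equations are: 131·a + 19·b = -231;  19·a + 7·b = -31.
(Σt·t = 131, Σt = 19, Σ1 = 7, Σt·v = -231, Σv = -31.)
Δ = 131·7 − 19² = 556.
a = ((-231)·7 − 19·(-31))/556 = -257/139; b = (131·(-31) − 19·(-231))/556 = 82/139.

b = 0.590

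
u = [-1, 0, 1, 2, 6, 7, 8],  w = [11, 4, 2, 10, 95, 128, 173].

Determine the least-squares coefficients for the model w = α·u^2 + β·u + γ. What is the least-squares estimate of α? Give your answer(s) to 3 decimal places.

Sums needed: Σu^2·u^2 = 7811, Σu^2·u = 1079, Σu^2 = 155, Σu·u = 155, Σu = 23, Σ1 = 7.
Moment sums: Σu^2·w = 20817, Σu·w = 2861, Σw = 423.
Normal equations: [[7811, 1079, 155]; [1079, 155, 23]; [155, 23, 7]]·[α, β, γ]ᵀ = [20817, 2861, 423]ᵀ.
Inverting the 3×3 Gram matrix, [α, β, γ]ᵀ = [31225/10164, -35713/10164, 304/77]ᵀ.

α = 3.072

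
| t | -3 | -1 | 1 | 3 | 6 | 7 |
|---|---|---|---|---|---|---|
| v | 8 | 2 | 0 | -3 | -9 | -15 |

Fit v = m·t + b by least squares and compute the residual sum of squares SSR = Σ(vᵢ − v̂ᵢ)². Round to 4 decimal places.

SSR = 13.3406

The normal system XᵀX·[m, b]ᵀ = Xᵀv is [[105, 13]; [13, 6]]·[m, b]ᵀ = [-194, -17]ᵀ.
Δ = 105·6 − 13² = 461.
m = ((-194)·6 − 13·(-17))/461 = -943/461; b = (105·(-17) − 13·(-194))/461 = 737/461.
Residuals: 122/461, -758/461, 206/461, 709/461, 772/461, -1051/461; SSR = 6150/461.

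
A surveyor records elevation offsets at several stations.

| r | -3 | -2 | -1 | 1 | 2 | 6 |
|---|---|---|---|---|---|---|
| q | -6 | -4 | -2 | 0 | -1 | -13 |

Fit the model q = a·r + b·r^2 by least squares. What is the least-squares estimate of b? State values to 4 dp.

The normal equations are: 55·a + 189·b = -52;  189·a + 1411·b = -544.
Δ = 55·1411 − 189² = 41884.
a = ((-52)·1411 − 189·(-544))/41884 = 7361/10471; b = (55·(-544) − 189·(-52))/41884 = -5023/10471.

b = -0.4797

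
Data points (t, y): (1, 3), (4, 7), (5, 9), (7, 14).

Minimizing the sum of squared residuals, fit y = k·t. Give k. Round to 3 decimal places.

k = 1.912

Compute the Gram sums: Σt·t = 91.
For Aᵀy: Σt·y = 174.
k = 174/91 = 1.91209.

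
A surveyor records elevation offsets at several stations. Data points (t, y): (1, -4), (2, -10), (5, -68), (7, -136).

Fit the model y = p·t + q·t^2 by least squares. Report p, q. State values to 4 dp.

MᵀM·[p, q]ᵀ = Mᵀy reads: 79·p + 477·q = -1316;  477·p + 3043·q = -8408.
Δ = 79·3043 − 477² = 12868.
p = ((-1316)·3043 − 477·(-8408))/12868 = 1507/3217; q = (79·(-8408) − 477·(-1316))/12868 = -9125/3217.

p = 0.4684, q = -2.8365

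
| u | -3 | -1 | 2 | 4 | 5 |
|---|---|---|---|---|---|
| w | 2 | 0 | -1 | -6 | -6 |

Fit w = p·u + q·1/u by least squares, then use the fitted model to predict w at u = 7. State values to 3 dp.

Setting ∂/∂p … = 0 gives: 55·p + 5·q = -62;  5·p + (5269/3600)·q = -58/15.
Determinant 55·(5269/3600) − 5² = 39959/720.
p = ((-62)·(5269/3600) − 5·(-58/15))/(39959/720) = -257078/199795; q = (55·(-58/15) − 5·(-62))/(39959/720) = 70080/39959.
At u = 7: ŵ = (-257078/199795)·(7) + (70080/39959)·(1/7) = -12246422/1398565.

ŵ = -8.756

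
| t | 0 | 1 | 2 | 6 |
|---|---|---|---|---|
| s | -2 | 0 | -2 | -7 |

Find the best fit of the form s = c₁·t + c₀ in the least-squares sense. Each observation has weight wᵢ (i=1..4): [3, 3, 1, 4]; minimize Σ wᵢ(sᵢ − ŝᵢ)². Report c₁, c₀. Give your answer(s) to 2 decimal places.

c₁ = -1.03, c₀ = -0.55

The normal equations are: 151·c₁ + 29·c₀ = -172;  29·c₁ + 11·c₀ = -36.
(Σwᵢ·t·t = 151, Σwᵢ·t = 29, Σwᵢ·1 = 11, Σwᵢ·t·s = -172, Σwᵢ·s = -36.)
Δ = 151·11 − 29² = 820.
c₁ = ((-172)·11 − 29·(-36))/820 = -212/205; c₀ = (151·(-36) − 29·(-172))/820 = -112/205.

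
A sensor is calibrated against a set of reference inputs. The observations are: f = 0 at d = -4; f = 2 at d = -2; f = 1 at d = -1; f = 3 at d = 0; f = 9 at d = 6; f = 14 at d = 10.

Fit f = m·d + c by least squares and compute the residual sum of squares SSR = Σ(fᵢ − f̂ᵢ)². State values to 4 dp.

SSR = 3.3055

Entries of XᵀX: Σd·d = 157, Σd = 9, Σ1 = 6.
For Xᵀf: Σd·f = 189, Σf = 29.
Normal equations: [[157, 9]; [9, 6]]·[m, c]ᵀ = [189, 29]ᵀ.
Determinant 157·6 − 9² = 861.
m = (189·6 − 9·29)/861 = 291/287; c = (157·29 − 9·189)/861 = 2852/861.
Residuals: 640/861, 88/123, -1118/861, -269/861, -341/861, 472/861; SSR = 2846/861.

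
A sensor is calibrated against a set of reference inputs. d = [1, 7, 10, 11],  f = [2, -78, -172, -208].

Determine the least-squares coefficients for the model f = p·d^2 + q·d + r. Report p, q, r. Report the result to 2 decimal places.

Setting ∂/∂p … = 0 gives: 27043·p + 2675·q + 271·r = -46188;  2675·p + 271·q + 29·r = -4552;  271·p + 29·q + 4·r = -456.
Solving the 3×3 system (Gaussian elimination) gives p = -14713/7674, q = 4873/2558, r = 7991/3837.

p = -1.92, q = 1.91, r = 2.08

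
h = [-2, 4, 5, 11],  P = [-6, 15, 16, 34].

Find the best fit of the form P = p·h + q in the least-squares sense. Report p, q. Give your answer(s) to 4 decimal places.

p = 3.0647, q = 0.9588

The normal system XᵀX·[p, q]ᵀ = XᵀP is [[166, 18]; [18, 4]]·[p, q]ᵀ = [526, 59]ᵀ.
Eliminating q: 4·(row 1) − 18·(row 2) gives 340·p = 4·526 − 18·59 = 1042, so p = 521/170.
Then q = (59 − 18·(521/170))/4 = 163/170.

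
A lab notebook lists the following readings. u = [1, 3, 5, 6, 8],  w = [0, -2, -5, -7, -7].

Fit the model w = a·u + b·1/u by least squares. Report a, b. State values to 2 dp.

Compute the Gram sums: Σu·u = 135, Σu·1/u = 5, Σ1/u·1/u = 17201/14400.
Right-hand side: Σu·w = -129, Σ1/u·w = -89/24.
So XᵀX·[a, b]ᵀ = Xᵀw: [[135, 5]; [5, 17201/14400]]·[a, b]ᵀ = [-129, -89/24]ᵀ.
Eliminating b: (17201/14400)·(row 1) − 5·(row 2) gives (43603/320)·a = (17201/14400)·(-129) − 5·(-89/24) = -216881/1600, so a = -30983/31145.
Then b = ((-89/24) − 5·(-30983/31145))/(17201/14400) = 6600/6229.

a = -0.99, b = 1.06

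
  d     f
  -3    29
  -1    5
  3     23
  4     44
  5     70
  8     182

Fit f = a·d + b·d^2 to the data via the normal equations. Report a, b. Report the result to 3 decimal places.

a = -0.904, b = 2.959

The normal equations are: 124·a + 700·b = 1959;  700·a + 5140·b = 14575.
Determinant 124·5140 − 700² = 147360.
a = (1959·5140 − 700·14575)/147360 = -3331/3684; b = (124·14575 − 700·1959)/147360 = 2725/921.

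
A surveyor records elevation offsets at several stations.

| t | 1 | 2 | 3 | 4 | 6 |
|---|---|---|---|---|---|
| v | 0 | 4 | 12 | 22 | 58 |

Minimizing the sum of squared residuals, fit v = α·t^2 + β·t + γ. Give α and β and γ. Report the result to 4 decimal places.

α = 1.9941, β = -2.4448, γ = 0.7010

Compute the Gram sums: Σt^2·t^2 = 1650, Σt^2·t = 316, Σt^2 = 66, Σt·t = 66, Σt = 16, Σ1 = 5.
Moment sums: Σt^2·v = 2564, Σt·v = 480, Σv = 96.
XᵀX·[α, β, γ]ᵀ = Xᵀv becomes [[1650, 316, 66]; [316, 66, 16]; [66, 16, 5]]·[α, β, γ]ᵀ = [2564, 480, 96]ᵀ.
Solving the 3×3 system (Gaussian elimination) gives α = 1354/679, β = -1660/679, γ = 68/97.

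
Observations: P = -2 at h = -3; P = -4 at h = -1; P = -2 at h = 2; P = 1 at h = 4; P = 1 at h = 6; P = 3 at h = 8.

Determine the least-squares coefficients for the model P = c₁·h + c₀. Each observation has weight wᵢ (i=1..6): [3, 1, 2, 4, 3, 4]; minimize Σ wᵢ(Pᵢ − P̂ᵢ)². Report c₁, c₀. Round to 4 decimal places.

Normal-equation sums: Σwᵢ·h·h = 464, Σwᵢ·h = 60, Σwᵢ·1 = 17.
For AᵀWP: Σwᵢ·h·P = 144, Σwᵢ·P = 5.
So AᵀWA·[c₁, c₀]ᵀ = AᵀWP: [[464, 60]; [60, 17]]·[c₁, c₀]ᵀ = [144, 5]ᵀ.
Δ = 464·17 − 60² = 4288.
c₁ = (144·17 − 60·5)/4288 = 537/1072; c₀ = (464·5 − 60·144)/4288 = -395/268.

c₁ = 0.5009, c₀ = -1.4739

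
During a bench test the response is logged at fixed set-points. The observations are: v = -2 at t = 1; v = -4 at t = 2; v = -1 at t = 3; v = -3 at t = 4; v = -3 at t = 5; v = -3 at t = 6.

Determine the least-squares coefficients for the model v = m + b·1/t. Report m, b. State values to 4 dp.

Forming XᵀX = [[6, 49/20]; [49/20, 5369/3600]] and Xᵀv = [-16, -371/60]ᵀ gives XᵀX·[m, b]ᵀ = Xᵀv.
det = 6·(5369/3600) − (49/20)² = 707/240.
m = ((-16)·(5369/3600) − (49/20)·(-371/60))/(707/240) = -4481/1515; b = (6·(-371/60) − (49/20)·(-16))/(707/240) = 72/101.

m = -2.9578, b = 0.7129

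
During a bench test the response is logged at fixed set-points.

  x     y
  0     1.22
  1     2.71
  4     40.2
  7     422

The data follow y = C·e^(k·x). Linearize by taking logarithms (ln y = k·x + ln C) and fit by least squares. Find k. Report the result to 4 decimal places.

Linearized form: ln y = k·x + ln C. From the 4 transformed points,
Σx = 12.0000, Σ(x)² = 66.0000, Σln y = 10.9347, Σx·ln y = 58.0875.
Equations: 66.0000·k + 12.0000·ln C = 58.0875;  12.0000·k + 4·ln C = 10.9347.
Solving (det = 120.0000): k = 0.84278, ln C = 0.20532.

k = 0.8428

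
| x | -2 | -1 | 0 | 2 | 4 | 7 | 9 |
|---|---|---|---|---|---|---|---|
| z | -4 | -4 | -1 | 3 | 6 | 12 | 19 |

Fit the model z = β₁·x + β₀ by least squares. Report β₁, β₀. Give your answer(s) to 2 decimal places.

Sums needed: Σx·x = 155, Σx = 19, Σ1 = 7.
Right-hand side: Σx·z = 297, Σz = 31.
Normal equations: [[155, 19]; [19, 7]]·[β₁, β₀]ᵀ = [297, 31]ᵀ.
Δ = 155·7 − 19² = 724.
β₁ = (297·7 − 19·31)/724 = 745/362; β₀ = (155·31 − 19·297)/724 = -419/362.

β₁ = 2.06, β₀ = -1.16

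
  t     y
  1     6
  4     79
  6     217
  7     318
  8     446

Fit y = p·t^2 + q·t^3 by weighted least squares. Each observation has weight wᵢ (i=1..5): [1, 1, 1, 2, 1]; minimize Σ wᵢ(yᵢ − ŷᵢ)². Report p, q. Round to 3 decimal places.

p = 3.084, q = 0.486

Entries of MᵀWM: Σwᵢ·t^2·t^2 = 10451, Σwᵢ·t^2·t^3 = 75183, Σwᵢ·t^3·t^3 = 548195.
Moment sums: Σwᵢ·t^2·y = 68790, Σwᵢ·t^3·y = 498434.
Normal equations: [[10451, 75183]; [75183, 548195]]·[p, q]ᵀ = [68790, 498434]ᵀ.
Determinant 10451·548195 − 75183² = 76702456.
p = (68790·548195 − 75183·498434)/76702456 = 59142657/19175614; q = (10451·498434 − 75183·68790)/76702456 = 9323791/19175614.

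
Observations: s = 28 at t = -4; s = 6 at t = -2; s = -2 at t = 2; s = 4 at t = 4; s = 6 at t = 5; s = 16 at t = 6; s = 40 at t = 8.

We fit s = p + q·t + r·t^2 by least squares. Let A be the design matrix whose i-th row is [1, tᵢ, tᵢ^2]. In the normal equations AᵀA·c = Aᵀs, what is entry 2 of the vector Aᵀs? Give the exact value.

334

Entry 2 ↔ basis t, so (Aᵀs)_{2} = Σᵢ (t)·sᵢ = (-4)·(28) + (-2)·(6) + (2)·(-2) + (4)·(4) + (5)·(6) + (6)·(16) + (8)·(40) = 334.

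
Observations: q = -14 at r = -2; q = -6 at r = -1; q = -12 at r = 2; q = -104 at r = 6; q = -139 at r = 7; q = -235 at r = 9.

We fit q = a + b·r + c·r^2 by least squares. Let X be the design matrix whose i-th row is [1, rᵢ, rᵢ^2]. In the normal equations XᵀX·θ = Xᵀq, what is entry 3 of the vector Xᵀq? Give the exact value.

-29700

Entry 3 ↔ basis r^2, so (Xᵀq)_{3} = Σᵢ (r^2)·qᵢ = (4)·(-14) + (1)·(-6) + (4)·(-12) + (36)·(-104) + (49)·(-139) + (81)·(-235) = -29700.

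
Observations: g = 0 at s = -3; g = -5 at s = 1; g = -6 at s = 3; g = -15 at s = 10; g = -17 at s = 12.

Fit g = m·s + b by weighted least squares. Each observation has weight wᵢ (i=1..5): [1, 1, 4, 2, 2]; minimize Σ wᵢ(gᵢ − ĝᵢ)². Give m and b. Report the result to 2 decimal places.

Forming AᵀWA = [[534, 54]; [54, 10]] and AᵀWg = [-785, -93]ᵀ gives AᵀWA·[m, b]ᵀ = AᵀWg.
det = 534·10 − 54² = 2424.
m = ((-785)·10 − 54·(-93))/2424 = -7/6; b = (534·(-93) − 54·(-785))/2424 = -3.

m = -1.17, b = -3.00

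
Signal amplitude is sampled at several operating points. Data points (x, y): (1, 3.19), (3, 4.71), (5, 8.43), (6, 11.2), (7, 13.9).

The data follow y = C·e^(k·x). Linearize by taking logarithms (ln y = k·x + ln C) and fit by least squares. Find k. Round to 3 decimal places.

k = 0.253

Let Y = ln y. Fitting Y = k·x + ln C by least squares:
Sums: Σx = 22.0000, Σ(x)² = 120.0000, Σln y = 9.8893, Σx·ln y = 49.3868.
Normal system: [[120.0000, 22.0000]; [22.0000, 5]]·[k, ln C]ᵀ = [49.3868, 9.8893]ᵀ.
Δ = 120.0000·5 − (22.0000)² = 116.0000; k = (49.3868·5 − 22.0000·9.8893)/116.0000 = 0.25318, ln C = (120.0000·9.8893 − 22.0000·49.3868)/116.0000 = 0.86386.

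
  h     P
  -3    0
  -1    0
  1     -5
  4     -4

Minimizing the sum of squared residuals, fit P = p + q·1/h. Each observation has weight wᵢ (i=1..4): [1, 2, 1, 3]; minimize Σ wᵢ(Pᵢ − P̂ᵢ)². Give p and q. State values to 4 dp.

p = -2.6700, q = -2.8974

The normal system XᵀWX·[p, q]ᵀ = XᵀWP is [[7, -7/12]; [-7/12, 475/144]]·[p, q]ᵀ = [-17, -8]ᵀ.
Eliminating q: (475/144)·(row 1) − (-7/12)·(row 2) gives (91/4)·p = (475/144)·(-17) − (-7/12)·(-8) = -8747/144, so p = -8747/3276.
Then q = ((-8) − (-7/12)·(-8747/3276))/(475/144) = -113/39.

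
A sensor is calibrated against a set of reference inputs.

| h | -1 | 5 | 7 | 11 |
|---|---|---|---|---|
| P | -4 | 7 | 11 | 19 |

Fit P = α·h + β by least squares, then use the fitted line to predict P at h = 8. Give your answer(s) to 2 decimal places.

XᵀX·[α, β]ᵀ = XᵀP reads: 196·α + 22·β = 325;  22·α + 4·β = 33.
(Σh·h = 196, Σh = 22, Σ1 = 4, Σh·P = 325, ΣP = 33.)
Determinant 196·4 − 22² = 300.
α = (325·4 − 22·33)/300 = 287/150; β = (196·33 − 22·325)/300 = -341/150.
At h = 8: P̂ = (287/150)·(8) + (-341/150)·(1) = 391/30.

P̂ = 13.03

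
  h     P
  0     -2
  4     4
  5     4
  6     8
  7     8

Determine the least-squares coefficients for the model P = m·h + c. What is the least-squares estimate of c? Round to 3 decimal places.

c = -2.110

Compute the Gram sums: Σh·h = 126, Σh = 22, Σ1 = 5.
Right-hand side: Σh·P = 140, ΣP = 22.
So MᵀM·[m, c]ᵀ = MᵀP: [[126, 22]; [22, 5]]·[m, c]ᵀ = [140, 22]ᵀ.
Eliminating c: 5·(row 1) − 22·(row 2) gives 146·m = 5·140 − 22·22 = 216, so m = 108/73.
Then c = (22 − 22·(108/73))/5 = -154/73.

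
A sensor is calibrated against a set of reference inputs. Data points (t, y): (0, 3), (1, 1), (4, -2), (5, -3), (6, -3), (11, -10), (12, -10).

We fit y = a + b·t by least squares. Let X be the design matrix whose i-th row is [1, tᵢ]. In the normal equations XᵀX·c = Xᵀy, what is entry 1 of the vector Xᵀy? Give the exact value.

-24

Entry 1 ↔ basis 1, so (Xᵀy)_{1} = Σᵢ yᵢ = (1)·(3) + (1)·(1) + (1)·(-2) + (1)·(-3) + (1)·(-3) + (1)·(-10) + (1)·(-10) = -24.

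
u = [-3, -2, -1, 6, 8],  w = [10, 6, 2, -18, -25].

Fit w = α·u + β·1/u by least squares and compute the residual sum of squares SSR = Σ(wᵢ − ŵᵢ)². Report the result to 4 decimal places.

SSR = 1.3121

Compute the Gram sums: Σu·u = 114, Σu·1/u = 5, Σ1/u·1/u = 809/576.
Right-hand side: Σu·w = -352, Σ1/u·w = -347/24.
Normal equations: [[114, 5]; [5, 809/576]]·[α, β]ᵀ = [-352, -347/24]ᵀ.
Eliminating β: (809/576)·(row 1) − 5·(row 2) gives (12971/96)·α = (809/576)·(-352) − 5·(-347/24) = -30391/72, so α = -121564/38913.
Then β = ((-347/24) − 5·(-121564/38913))/(809/576) = 10728/12971.
Residuals: 11722/12971, 6442/38913, -106/357, 7862/12971, -4336/38913; SSR = 51056/38913.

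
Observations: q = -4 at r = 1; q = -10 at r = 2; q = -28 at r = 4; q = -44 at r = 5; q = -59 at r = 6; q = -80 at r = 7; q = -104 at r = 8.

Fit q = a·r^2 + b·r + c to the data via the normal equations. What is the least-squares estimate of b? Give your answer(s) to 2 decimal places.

b = -0.43

The normal equations are: 8691·a + 1269·b + 195·c = -14292;  1269·a + 195·b + 33·c = -2102;  195·a + 33·b + 7·c = -329.
(Σr^2·r^2 = 8691, Σr^2·r = 1269, Σr^2 = 195, Σr·r = 195, Σr = 33, Σ1 = 7, Σr^2·q = -14292, Σr·q = -2102, Σq = -329.)
Inverting the 3×3 Gram matrix, [a, b, c]ᵀ = [-1839/1204, -1543/3612, -1467/602]ᵀ.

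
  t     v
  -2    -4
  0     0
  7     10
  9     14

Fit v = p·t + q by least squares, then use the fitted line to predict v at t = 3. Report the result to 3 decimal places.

v̂ = 4.212

Forming AᵀA = [[134, 14]; [14, 4]] and Aᵀv = [204, 20]ᵀ gives AᵀA·[p, q]ᵀ = Aᵀv.
Δ = 134·4 − 14² = 340.
p = (204·4 − 14·20)/340 = 134/85; q = (134·20 − 14·204)/340 = -44/85.
At t = 3: v̂ = (134/85)·(3) + (-44/85)·(1) = 358/85.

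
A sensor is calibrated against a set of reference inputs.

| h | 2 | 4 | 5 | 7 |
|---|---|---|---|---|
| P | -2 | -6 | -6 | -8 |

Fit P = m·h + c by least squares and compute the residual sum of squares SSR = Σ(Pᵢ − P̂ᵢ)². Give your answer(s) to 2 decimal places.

SSR = 1.69

Compute the Gram sums: Σh·h = 94, Σh = 18, Σ1 = 4.
Right-hand side: Σh·P = -114, ΣP = -22.
Normal equations: [[94, 18]; [18, 4]]·[m, c]ᵀ = [-114, -22]ᵀ.
Δ = 94·4 − 18² = 52.
m = ((-114)·4 − 18·(-22))/52 = -15/13; c = (94·(-22) − 18·(-114))/52 = -4/13.
Residuals: 8/13, -14/13, 1/13, 5/13; SSR = 22/13.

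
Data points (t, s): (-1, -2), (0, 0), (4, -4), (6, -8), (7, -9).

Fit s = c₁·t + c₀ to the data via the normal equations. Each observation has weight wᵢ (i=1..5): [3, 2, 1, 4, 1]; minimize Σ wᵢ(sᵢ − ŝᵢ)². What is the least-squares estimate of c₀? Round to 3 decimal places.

With design matrix X, XᵀWX = [[212, 32]; [32, 11]] and XᵀWs = [-265, -51]ᵀ.
Δ = 212·11 − 32² = 1308.
c₁ = ((-265)·11 − 32·(-51))/1308 = -1283/1308; c₀ = (212·(-51) − 32·(-265))/1308 = -583/327.

c₀ = -1.783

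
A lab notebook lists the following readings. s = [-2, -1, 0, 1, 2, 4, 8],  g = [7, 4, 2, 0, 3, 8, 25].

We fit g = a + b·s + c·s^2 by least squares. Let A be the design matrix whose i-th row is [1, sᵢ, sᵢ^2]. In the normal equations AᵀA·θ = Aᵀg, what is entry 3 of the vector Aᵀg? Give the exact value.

Entry 3 ↔ basis s^2, so (Aᵀg)_{3} = Σᵢ (s^2)·gᵢ = (4)·(7) + (1)·(4) + (0)·(2) + (1)·(0) + (4)·(3) + (16)·(8) + (64)·(25) = 1772.

1772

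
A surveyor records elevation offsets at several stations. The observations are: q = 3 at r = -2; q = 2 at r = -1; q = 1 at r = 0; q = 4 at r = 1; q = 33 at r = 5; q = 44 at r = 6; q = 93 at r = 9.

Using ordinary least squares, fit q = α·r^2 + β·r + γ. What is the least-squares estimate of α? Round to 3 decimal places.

From the data, Σr^2·r^2 = 8500, Σr^2·r = 1062, Σr^2 = 148, Σr·r = 148, Σr = 18, Σ1 = 7.
Moment sums: Σr^2·q = 9960, Σr·q = 1262, Σq = 180.
So AᵀA·[α, β, γ]ᵀ = Aᵀq: [[8500, 1062, 148]; [1062, 148, 18]; [148, 18, 7]]·[α, β, γ]ᵀ = [9960, 1262, 180]ᵀ.
Row-reducing yields α = 6785/6829, β = 8198/6829, γ = 11068/6829.

α = 0.994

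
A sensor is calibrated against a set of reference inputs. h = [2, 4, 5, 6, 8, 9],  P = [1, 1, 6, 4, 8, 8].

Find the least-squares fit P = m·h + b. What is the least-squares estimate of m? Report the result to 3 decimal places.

With design matrix A, AᵀA = [[226, 34]; [34, 6]] and AᵀP = [196, 28]ᵀ.
Eliminating b: 6·(row 1) − 34·(row 2) gives 200·m = 6·196 − 34·28 = 224, so m = 28/25.
Then b = (28 − 34·(28/25))/6 = -42/25.

m = 1.120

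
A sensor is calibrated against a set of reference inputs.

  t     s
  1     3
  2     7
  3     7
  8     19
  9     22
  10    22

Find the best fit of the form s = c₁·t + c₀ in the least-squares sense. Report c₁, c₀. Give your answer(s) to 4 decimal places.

c₁ = 2.1677, c₀ = 1.4108

From the data, Σt·t = 259, Σt = 33, Σ1 = 6.
For Xᵀs: Σt·s = 608, Σs = 80.
Normal equations: [[259, 33]; [33, 6]]·[c₁, c₀]ᵀ = [608, 80]ᵀ.
det = 259·6 − 33² = 465.
c₁ = (608·6 − 33·80)/465 = 336/155; c₀ = (259·80 − 33·608)/465 = 656/465.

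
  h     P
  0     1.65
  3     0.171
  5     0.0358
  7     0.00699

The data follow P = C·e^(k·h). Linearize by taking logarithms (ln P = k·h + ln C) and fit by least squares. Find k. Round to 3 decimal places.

k = -0.779

Linearized form: ln P = k·h + ln C. From the 4 transformed points,
Over the data: Σh = 15.0000, Σ(h)² = 83.0000, Σln P = -9.5584, Σh·ln P = -56.6902.
Normal system: [[83.0000, 15.0000]; [15.0000, 4]]·[k, ln C]ᵀ = [-56.6902, -9.5584]ᵀ.
Δ = 83.0000·4 − (15.0000)² = 107.0000; k = (-56.6902·4 − 15.0000·-9.5584)/107.0000 = -0.77930, ln C = (83.0000·-9.5584 − 15.0000·-56.6902)/107.0000 = 0.53277.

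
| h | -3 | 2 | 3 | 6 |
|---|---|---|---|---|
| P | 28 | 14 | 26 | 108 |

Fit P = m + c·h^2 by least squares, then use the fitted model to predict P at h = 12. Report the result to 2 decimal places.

Setting ∂/∂m … = 0 gives: 4·m + 58·c = 176;  58·m + 1474·c = 4430.
Determinant 4·1474 − 58² = 2532.
m = (176·1474 − 58·4430)/2532 = 207/211; c = (4·4430 − 58·176)/2532 = 626/211.
At h = 12: P̂ = (207/211)·(1) + (626/211)·(144) = 90351/211.

P̂ = 428.20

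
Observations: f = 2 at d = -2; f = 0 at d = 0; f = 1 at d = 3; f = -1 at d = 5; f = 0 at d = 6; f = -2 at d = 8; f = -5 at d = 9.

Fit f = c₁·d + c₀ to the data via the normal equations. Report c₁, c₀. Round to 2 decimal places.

c₁ = -0.47, c₀ = 1.23

The normal system XᵀX·[c₁, c₀]ᵀ = Xᵀf is [[219, 29]; [29, 7]]·[c₁, c₀]ᵀ = [-67, -5]ᵀ.
Eliminating c₀: 7·(row 1) − 29·(row 2) gives 692·c₁ = 7·(-67) − 29·(-5) = -324, so c₁ = -81/173.
Then c₀ = ((-5) − 29·(-81/173))/7 = 212/173.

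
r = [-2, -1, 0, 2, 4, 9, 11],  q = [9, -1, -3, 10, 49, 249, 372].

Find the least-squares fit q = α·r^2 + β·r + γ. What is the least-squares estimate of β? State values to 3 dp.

β = 0.568

Sums needed: Σr^2·r^2 = 21491, Σr^2·r = 2123, Σr^2 = 227, Σr·r = 227, Σr = 23, Σ1 = 7.
Right-hand side: Σr^2·q = 66040, Σr·q = 6532, Σq = 685.
Normal equations: [[21491, 2123, 227]; [2123, 227, 23]; [227, 23, 7]]·[α, β, γ]ᵀ = [66040, 6532, 685]ᵀ.
Solving the 3×3 system (Gaussian elimination) gives α = 86407/28364, β = 80553/141820, γ = -99213/35455.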